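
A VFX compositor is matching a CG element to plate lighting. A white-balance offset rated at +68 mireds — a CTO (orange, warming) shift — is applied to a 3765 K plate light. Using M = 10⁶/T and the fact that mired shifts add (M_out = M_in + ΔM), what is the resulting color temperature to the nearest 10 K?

3000 K

M_in = 10⁶/3765 = 265.60 mireds.
M_out = 265.60 + (+68) = 333.60 mireds.
T_out = 10⁶/333.60 = 2997.6 K → 3000 K.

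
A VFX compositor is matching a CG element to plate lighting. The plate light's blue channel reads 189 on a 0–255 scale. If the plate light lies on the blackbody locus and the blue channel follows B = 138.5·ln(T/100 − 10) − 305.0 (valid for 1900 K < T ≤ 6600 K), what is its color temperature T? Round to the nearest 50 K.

ln(t − 10) = (189 + 305.0) / 138.5 = 3.5668.
t − 10 = e^3.5668 = 35.403, so t = 45.403.
T = 100·t = 4540 K → 4550 K to the nearest 50 K.

4550 K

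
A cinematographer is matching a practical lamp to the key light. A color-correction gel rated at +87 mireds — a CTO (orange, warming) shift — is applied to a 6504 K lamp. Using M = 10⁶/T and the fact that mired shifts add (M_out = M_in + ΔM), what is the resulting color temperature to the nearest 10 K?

4150 K

M_in = 10⁶/6504 = 153.75 mireds.
M_out = 153.75 + (+87) = 240.75 mireds.
T_out = 10⁶/240.75 = 4153.7 K → 4150 K.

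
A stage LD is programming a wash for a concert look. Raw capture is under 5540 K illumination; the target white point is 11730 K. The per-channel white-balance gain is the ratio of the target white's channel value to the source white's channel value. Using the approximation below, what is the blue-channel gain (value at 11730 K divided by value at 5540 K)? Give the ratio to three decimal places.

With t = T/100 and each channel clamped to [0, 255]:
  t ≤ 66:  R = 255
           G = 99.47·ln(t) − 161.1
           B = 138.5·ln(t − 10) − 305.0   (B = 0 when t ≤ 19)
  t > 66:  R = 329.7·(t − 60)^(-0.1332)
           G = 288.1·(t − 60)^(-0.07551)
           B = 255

At 5540 K (t = 55.4):
  B = 138.5·ln(55.4 − 10) − 305.0 = 138.5·ln 45.4 − 305.0 = 138.5·3.8155 − 305.0 = 223.448.
At 11730 K (t = 117.3):
  B = 255 by definition for t > 66.
Gain = 255.000 / 223.448 = 1.1412 → 1.141.

1.141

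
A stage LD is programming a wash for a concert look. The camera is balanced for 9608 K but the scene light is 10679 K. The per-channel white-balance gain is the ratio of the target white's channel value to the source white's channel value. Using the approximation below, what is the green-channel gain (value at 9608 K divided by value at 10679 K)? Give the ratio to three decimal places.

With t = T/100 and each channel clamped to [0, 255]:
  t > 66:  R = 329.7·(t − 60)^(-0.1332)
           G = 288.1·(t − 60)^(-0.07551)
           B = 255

At 10679 K (t = 106.79):
  G = 288.1·(106.79 − 60)^(-0.07551) = 288.1·46.79^(-0.07551) = 288.1·0.74797 = 215.491.
At 9608 K (t = 96.08):
  G = 288.1·(96.08 − 60)^(-0.07551) = 288.1·36.08^(-0.07551) = 288.1·0.76280 = 219.763.
Gain = 219.763 / 215.491 = 1.0198 → 1.020.

1.020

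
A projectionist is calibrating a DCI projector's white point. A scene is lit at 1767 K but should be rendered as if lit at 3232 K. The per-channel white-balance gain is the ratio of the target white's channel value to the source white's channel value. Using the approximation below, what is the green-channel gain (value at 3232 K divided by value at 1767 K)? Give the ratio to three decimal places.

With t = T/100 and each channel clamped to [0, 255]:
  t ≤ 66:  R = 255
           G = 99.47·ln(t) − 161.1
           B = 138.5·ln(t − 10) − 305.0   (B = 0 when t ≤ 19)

1.482

At 1767 K (t = 17.67):
  G = 99.47·ln 17.67 − 161.1 = 99.47·2.8719 − 161.1 = 124.565.
At 3232 K (t = 32.32):
  G = 99.47·ln 32.32 − 161.1 = 99.47·3.4757 − 161.1 = 184.627.
Gain = 184.627 / 124.565 = 1.4822 → 1.482.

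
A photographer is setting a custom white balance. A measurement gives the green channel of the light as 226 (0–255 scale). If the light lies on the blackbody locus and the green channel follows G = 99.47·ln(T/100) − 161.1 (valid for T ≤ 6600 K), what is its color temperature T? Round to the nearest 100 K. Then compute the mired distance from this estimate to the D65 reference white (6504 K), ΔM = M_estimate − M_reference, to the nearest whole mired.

+50 mireds

ln t = (226 + 161.1) / 99.47 = 3.8916.
t = e^3.8916 = 48.990.
T = 100·t = 4899 K → 4900 K to the nearest 100 K.
M_estimate = 10⁶/4900 = 204.08; M_reference = 10⁶/6504 = 153.75.
ΔM = 204.08 − 153.75 = 50.33 → +50 mireds.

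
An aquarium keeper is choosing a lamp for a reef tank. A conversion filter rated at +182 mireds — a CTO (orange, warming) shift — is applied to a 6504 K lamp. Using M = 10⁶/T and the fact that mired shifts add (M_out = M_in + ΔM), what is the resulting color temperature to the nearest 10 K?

M_in = 10⁶/6504 = 153.75 mireds.
M_out = 153.75 + (+182) = 335.75 mireds.
T_out = 10⁶/335.75 = 2978.4 K → 2980 K.

2980 K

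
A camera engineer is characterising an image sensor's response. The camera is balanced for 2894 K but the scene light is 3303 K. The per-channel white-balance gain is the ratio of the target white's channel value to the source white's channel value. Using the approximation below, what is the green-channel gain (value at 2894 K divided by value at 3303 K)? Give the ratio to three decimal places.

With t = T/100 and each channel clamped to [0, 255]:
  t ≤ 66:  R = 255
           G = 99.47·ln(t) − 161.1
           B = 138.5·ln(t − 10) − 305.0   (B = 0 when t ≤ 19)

At 3303 K (t = 33.03):
  G = 99.47·ln 33.03 − 161.1 = 99.47·3.4974 − 161.1 = 186.788.
At 2894 K (t = 28.94):
  G = 99.47·ln 28.94 − 161.1 = 99.47·3.3652 − 161.1 = 173.639.
Gain = 173.639 / 186.788 = 0.9296 → 0.930.

0.930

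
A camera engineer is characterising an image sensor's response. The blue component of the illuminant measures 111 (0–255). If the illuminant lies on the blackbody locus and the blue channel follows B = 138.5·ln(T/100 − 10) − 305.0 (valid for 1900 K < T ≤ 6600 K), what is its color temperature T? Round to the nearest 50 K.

3000 K

ln(t − 10) = (111 + 305.0) / 138.5 = 3.0036.
t − 10 = e^3.0036 = 20.158, so t = 30.158.
T = 100·t = 3016 K → 3000 K to the nearest 50 K.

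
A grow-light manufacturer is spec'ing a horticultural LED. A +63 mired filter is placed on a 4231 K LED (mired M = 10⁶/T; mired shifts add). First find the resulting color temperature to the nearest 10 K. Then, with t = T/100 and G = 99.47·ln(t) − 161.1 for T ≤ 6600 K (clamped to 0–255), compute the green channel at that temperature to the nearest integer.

M_in = 10⁶/4231 = 236.35; M_out = 236.35 + (+63) = 299.35.
T_out = 10⁶/299.35 = 3340.6 K → 3340 K; t = 33.4.
G = 99.47·ln 33.4 − 161.1 = 99.47·3.5086 − 161.1 = 187.896.
Rounded: 188.

188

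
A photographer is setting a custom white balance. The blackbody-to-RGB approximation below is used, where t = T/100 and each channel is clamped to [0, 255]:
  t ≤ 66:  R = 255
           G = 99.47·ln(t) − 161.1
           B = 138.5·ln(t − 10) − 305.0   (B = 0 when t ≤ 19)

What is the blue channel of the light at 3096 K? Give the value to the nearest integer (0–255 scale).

t = 3096/100 = 30.96; the t ≤ 66 branch applies.
B = 138.5·ln(30.96 − 10) − 305.0 = 138.5·ln 20.96 − 305.0 = 138.5·3.0426 − 305.0 = 116.402.
Rounded: 116.

116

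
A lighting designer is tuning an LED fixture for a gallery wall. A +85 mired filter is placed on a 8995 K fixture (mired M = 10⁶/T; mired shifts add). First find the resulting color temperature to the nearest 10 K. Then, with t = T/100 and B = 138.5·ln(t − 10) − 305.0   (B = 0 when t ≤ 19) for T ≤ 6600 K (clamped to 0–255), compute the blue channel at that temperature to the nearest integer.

209

M_in = 10⁶/8995 = 111.17; M_out = 111.17 + (+85) = 196.17.
T_out = 10⁶/196.17 = 5097.5 K → 5100 K; t = 51.
B = 138.5·ln(51 − 10) − 305.0 = 138.5·ln 41 − 305.0 = 138.5·3.7136 − 305.0 = 209.330.
Rounded: 209.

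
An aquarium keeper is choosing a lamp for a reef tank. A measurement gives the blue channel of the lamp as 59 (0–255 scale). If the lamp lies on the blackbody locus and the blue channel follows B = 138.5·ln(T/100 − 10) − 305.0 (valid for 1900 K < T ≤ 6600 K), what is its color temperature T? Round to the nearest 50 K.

ln(t − 10) = (59 + 305.0) / 138.5 = 2.6282.
t − 10 = e^2.6282 = 13.848, so t = 23.848.
T = 100·t = 2385 K → 2400 K to the nearest 50 K.

2400 K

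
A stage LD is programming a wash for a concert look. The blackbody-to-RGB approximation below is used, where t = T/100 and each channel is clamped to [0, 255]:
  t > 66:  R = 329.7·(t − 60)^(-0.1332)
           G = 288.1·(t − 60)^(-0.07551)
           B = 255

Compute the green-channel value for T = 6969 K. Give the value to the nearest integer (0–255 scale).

t = 6969/100 = 69.69; the t > 66 branch applies.
G = 288.1·(69.69 − 60)^(-0.07551) = 288.1·9.69^(-0.07551) = 288.1·0.84241 = 242.698.
Rounded: 243.

243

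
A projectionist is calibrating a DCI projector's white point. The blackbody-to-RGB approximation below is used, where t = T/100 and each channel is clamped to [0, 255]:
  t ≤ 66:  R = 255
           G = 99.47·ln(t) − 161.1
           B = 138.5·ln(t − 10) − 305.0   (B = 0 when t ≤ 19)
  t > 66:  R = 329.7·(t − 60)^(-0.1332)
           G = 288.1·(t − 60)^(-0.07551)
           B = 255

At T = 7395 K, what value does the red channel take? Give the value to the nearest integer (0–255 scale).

t = 7395/100 = 73.95; the t > 66 branch applies.
R = 329.7·(73.95 − 60)^(-0.1332) = 329.7·13.95^(-0.1332) = 329.7·0.70395 = 232.093.
Rounded: 232.

232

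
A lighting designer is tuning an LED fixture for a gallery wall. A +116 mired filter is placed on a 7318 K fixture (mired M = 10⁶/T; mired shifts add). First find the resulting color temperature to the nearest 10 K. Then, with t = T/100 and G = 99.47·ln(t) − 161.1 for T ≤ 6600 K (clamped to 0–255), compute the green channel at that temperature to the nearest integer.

205

M_in = 10⁶/7318 = 136.65; M_out = 136.65 + (+116) = 252.65.
T_out = 10⁶/252.65 = 3958.1 K → 3960 K; t = 39.6.
G = 99.47·ln 39.6 − 161.1 = 99.47·3.6788 − 161.1 = 204.833.
Rounded: 205.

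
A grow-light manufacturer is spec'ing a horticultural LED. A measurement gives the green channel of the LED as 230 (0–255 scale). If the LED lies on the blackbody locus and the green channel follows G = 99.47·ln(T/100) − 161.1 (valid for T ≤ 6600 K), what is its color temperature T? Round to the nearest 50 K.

ln t = (230 + 161.1) / 99.47 = 3.9318.
t = e^3.9318 = 51.001.
T = 100·t = 5100 K → 5100 K to the nearest 50 K.

5100 K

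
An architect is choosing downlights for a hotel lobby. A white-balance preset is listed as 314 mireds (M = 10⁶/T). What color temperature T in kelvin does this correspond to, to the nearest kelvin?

T = 10⁶ / 314 = 3184.71 K → 3185 K.

3185 K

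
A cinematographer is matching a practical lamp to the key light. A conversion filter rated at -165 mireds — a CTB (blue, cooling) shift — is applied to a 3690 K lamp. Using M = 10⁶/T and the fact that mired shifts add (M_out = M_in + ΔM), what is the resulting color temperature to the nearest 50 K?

M_in = 10⁶/3690 = 271.00 mireds.
M_out = 271.00 + (-165) = 106.00 mireds.
T_out = 10⁶/106.00 = 9433.7 K → 9450 K.

9450 K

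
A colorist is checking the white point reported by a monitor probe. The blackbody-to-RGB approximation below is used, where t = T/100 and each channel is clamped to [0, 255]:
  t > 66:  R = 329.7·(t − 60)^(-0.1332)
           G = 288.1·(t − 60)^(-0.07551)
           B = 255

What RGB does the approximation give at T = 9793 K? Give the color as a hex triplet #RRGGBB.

t = 9793/100 = 97.93; the t > 66 branch applies.
R = 329.7·(97.93 − 60)^(-0.1332) = 329.7·37.93^(-0.1332) = 329.7·0.61614 = 203.141.
G = 288.1·(97.93 − 60)^(-0.07551) = 288.1·37.93^(-0.07551) = 288.1·0.75993 = 218.935.
B = 255 by definition for t > 66.
Rounded: (203, 219, 255).
In hex: #CBDBFF.

#CBDBFF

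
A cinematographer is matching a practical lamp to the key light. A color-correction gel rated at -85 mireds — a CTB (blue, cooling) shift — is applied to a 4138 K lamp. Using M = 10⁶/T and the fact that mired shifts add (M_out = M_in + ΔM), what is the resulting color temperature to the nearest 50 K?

M_in = 10⁶/4138 = 241.66 mireds.
M_out = 241.66 + (-85) = 156.66 mireds.
T_out = 10⁶/156.66 = 6383.1 K → 6400 K.

6400 K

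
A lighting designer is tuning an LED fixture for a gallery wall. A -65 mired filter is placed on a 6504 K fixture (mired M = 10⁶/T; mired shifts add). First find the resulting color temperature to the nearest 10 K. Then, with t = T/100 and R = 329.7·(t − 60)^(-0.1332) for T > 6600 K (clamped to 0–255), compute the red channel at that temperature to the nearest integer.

M_in = 10⁶/6504 = 153.75; M_out = 153.75 + (-65) = 88.75.
T_out = 10⁶/88.75 = 11267.4 K → 11270 K; t = 112.7.
R = 329.7·(112.7 − 60)^(-0.1332) = 329.7·52.7^(-0.1332) = 329.7·0.58973 = 194.435.
Rounded: 194.

194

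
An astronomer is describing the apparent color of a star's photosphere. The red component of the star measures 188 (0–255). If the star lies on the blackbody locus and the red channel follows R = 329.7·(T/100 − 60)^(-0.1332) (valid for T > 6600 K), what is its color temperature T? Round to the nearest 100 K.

(t − 60)^(-0.1332) = 188/329.7 = 0.57022.
t − 60 = 0.57022^(1/-0.1332) = 0.57022^(-7.508) = 67.848, so t = 127.848.
T = 100·t = 12785 K → 12800 K to the nearest 100 K.

12800 K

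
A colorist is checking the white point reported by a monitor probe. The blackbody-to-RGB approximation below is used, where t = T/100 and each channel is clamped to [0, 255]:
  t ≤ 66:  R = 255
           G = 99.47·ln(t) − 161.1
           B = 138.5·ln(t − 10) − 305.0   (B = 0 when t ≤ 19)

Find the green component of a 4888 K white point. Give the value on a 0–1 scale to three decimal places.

t = 4888/100 = 48.88; the t ≤ 66 branch applies.
G = 99.47·ln 48.88 − 161.1 = 99.47·3.8894 − 161.1 = 225.775.
On a 0–1 scale: 225.775/255 = 0.8854 → 0.885.

0.885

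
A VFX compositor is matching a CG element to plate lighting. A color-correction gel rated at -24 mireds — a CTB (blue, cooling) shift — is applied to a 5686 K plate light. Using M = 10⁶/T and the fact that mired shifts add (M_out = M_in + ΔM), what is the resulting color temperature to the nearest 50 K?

M_in = 10⁶/5686 = 175.87 mireds.
M_out = 175.87 + (-24) = 151.87 mireds.
T_out = 10⁶/151.87 = 6584.6 K → 6600 K.

6600 K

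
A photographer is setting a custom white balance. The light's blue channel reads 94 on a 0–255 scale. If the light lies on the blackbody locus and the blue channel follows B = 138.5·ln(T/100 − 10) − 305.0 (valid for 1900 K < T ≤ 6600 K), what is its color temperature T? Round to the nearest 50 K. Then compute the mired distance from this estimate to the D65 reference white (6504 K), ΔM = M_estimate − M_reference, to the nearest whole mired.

+203 mireds

ln(t − 10) = (94 + 305.0) / 138.5 = 2.8809.
t − 10 = e^2.8809 = 17.830, so t = 27.830.
T = 100·t = 2783 K → 2800 K to the nearest 50 K.
M_estimate = 10⁶/2800 = 357.14; M_reference = 10⁶/6504 = 153.75.
ΔM = 357.14 − 153.75 = 203.39 → +203 mireds.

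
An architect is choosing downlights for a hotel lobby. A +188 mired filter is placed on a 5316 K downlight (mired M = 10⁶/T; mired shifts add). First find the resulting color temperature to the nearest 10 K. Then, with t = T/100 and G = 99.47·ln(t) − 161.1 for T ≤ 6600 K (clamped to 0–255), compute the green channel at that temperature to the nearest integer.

M_in = 10⁶/5316 = 188.11; M_out = 188.11 + (+188) = 376.11.
T_out = 10⁶/376.11 = 2658.8 K → 2660 K; t = 26.6.
G = 99.47·ln 26.6 − 161.1 = 99.47·3.2809 − 161.1 = 165.252.
Rounded: 165.

165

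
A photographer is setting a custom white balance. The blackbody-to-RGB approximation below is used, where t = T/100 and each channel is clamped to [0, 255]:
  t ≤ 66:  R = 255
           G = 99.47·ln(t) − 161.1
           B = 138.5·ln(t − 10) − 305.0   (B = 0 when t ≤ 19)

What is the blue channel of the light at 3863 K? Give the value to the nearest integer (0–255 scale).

160

t = 3863/100 = 38.63; the t ≤ 66 branch applies.
B = 138.5·ln(38.63 − 10) − 305.0 = 138.5·ln 28.63 − 305.0 = 138.5·3.3545 − 305.0 = 159.592.
Rounded: 160.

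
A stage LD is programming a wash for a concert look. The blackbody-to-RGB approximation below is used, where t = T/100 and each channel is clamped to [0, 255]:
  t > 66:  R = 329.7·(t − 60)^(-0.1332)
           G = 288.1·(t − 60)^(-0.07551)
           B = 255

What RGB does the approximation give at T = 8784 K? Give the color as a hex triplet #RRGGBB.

t = 8784/100 = 87.84; the t > 66 branch applies.
R = 329.7·(87.84 − 60)^(-0.1332) = 329.7·27.84^(-0.1332) = 329.7·0.64205 = 211.684.
G = 288.1·(87.84 − 60)^(-0.07551) = 288.1·27.84^(-0.07551) = 288.1·0.77788 = 224.107.
B = 255 by definition for t > 66.
Rounded: (212, 224, 255).
In hex: #D4E0FF.

#D4E0FF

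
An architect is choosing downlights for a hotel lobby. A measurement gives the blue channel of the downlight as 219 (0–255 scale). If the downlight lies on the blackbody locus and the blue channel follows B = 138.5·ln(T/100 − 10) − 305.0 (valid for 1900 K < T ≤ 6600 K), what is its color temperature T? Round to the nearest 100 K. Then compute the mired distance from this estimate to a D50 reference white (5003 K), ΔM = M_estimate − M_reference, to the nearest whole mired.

ln(t − 10) = (219 + 305.0) / 138.5 = 3.7834.
t − 10 = e^3.7834 = 43.965, so t = 53.965.
T = 100·t = 5396 K → 5400 K to the nearest 100 K.
M_estimate = 10⁶/5400 = 185.19; M_reference = 10⁶/5003 = 199.88.
ΔM = 185.19 − 199.88 = -14.69 → -15 mireds.

-15 mireds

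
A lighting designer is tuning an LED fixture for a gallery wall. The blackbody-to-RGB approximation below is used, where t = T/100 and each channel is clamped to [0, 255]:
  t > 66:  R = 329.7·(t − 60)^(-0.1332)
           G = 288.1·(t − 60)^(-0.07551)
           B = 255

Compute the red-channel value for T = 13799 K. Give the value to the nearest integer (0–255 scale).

t = 13799/100 = 137.99; the t > 66 branch applies.
R = 329.7·(137.99 − 60)^(-0.1332) = 329.7·77.99^(-0.1332) = 329.7·0.55973 = 184.544.
Rounded: 185.

185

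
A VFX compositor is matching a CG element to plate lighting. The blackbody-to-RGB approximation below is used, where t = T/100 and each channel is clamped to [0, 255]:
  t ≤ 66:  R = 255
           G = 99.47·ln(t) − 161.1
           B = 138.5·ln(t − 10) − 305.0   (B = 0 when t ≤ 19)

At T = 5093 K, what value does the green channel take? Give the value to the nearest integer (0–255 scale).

t = 5093/100 = 50.93; the t ≤ 66 branch applies.
G = 99.47·ln 50.93 − 161.1 = 99.47·3.9305 − 161.1 = 229.862.
Rounded: 230.

230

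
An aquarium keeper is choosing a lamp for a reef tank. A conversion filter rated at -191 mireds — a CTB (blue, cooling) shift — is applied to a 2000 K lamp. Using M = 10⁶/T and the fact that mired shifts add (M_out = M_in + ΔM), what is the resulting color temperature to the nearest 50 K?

3250 K

M_in = 10⁶/2000 = 500.00 mireds.
M_out = 500.00 + (-191) = 309.00 mireds.
T_out = 10⁶/309.00 = 3236.2 K → 3250 K.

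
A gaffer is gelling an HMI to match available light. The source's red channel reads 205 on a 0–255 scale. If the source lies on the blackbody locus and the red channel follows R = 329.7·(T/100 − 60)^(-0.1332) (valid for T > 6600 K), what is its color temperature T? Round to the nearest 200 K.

9600 K

(t − 60)^(-0.1332) = 205/329.7 = 0.62178.
t − 60 = 0.62178^(1/-0.1332) = 0.62178^(-7.508) = 35.423, so t = 95.423.
T = 100·t = 9542 K → 9600 K to the nearest 200 K.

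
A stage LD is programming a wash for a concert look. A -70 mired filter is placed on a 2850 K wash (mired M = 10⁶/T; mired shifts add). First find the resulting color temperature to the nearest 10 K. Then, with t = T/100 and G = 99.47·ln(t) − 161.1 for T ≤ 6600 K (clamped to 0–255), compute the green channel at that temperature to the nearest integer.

194

M_in = 10⁶/2850 = 350.88; M_out = 350.88 + (-70) = 280.88.
T_out = 10⁶/280.88 = 3560.3 K → 3560 K; t = 35.6.
G = 99.47·ln 35.6 − 161.1 = 99.47·3.5723 − 161.1 = 194.241.
Rounded: 194.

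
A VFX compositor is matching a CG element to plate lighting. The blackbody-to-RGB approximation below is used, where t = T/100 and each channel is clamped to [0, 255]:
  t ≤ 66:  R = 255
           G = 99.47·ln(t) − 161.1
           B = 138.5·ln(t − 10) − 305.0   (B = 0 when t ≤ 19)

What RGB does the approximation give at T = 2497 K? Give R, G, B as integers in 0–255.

t = 2497/100 = 24.97; the t ≤ 66 branch applies.
R = 255 by definition for t ≤ 66.
G = 99.47·ln 24.97 − 161.1 = 99.47·3.2177 − 161.1 = 158.962.
B = 138.5·ln(24.97 − 10) − 305.0 = 138.5·ln 14.97 − 305.0 = 138.5·2.7060 − 305.0 = 69.788.
Rounded: (255, 159, 70).

R=255, G=159, B=70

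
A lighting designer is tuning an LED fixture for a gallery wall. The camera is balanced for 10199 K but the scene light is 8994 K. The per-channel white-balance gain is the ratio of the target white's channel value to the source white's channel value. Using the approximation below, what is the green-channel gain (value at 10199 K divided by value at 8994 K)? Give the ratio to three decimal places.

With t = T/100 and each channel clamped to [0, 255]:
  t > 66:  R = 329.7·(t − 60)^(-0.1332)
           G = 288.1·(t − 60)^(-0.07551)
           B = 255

At 8994 K (t = 89.94):
  G = 288.1·(89.94 − 60)^(-0.07551) = 288.1·29.94^(-0.07551) = 288.1·0.77362 = 222.880.
At 10199 K (t = 101.99):
  G = 288.1·(101.99 − 60)^(-0.07551) = 288.1·41.99^(-0.07551) = 288.1·0.75411 = 217.260.
Gain = 217.260 / 222.880 = 0.9748 → 0.975.

0.975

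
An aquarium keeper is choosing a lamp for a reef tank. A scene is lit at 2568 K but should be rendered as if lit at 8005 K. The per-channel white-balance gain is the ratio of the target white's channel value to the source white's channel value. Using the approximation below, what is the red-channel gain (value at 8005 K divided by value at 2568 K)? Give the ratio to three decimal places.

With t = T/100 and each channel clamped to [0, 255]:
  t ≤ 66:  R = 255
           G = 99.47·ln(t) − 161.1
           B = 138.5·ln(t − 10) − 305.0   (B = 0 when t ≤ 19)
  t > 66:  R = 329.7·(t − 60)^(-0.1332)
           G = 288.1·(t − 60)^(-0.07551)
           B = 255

0.867

At 2568 K (t = 25.68):
  R = 255 by definition for t ≤ 66.
At 8005 K (t = 80.05):
  R = 329.7·(80.05 − 60)^(-0.1332) = 329.7·20.05^(-0.1332) = 329.7·0.67075 = 221.145.
Gain = 221.145 / 255.000 = 0.8672 → 0.867.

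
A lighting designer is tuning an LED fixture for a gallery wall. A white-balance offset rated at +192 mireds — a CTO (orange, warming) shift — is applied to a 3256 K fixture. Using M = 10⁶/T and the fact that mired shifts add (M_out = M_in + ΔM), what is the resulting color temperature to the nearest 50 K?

2000 K

M_in = 10⁶/3256 = 307.13 mireds.
M_out = 307.13 + (+192) = 499.13 mireds.
T_out = 10⁶/499.13 = 2003.5 K → 2000 K.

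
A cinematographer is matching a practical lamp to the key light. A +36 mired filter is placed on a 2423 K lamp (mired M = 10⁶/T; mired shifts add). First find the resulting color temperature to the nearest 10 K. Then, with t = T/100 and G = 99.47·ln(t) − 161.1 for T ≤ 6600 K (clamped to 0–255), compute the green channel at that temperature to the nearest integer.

148

M_in = 10⁶/2423 = 412.71; M_out = 412.71 + (+36) = 448.71.
T_out = 10⁶/448.71 = 2228.6 K → 2230 K; t = 22.3.
G = 99.47·ln 22.3 − 161.1 = 99.47·3.1046 − 161.1 = 147.713.
Rounded: 148.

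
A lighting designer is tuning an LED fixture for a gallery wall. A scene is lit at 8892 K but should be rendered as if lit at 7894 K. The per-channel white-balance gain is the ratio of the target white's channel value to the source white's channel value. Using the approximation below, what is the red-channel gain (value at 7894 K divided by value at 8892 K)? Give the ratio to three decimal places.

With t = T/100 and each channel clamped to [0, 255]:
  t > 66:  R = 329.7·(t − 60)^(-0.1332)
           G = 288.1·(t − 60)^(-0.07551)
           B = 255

At 8892 K (t = 88.92):
  R = 329.7·(88.92 − 60)^(-0.1332) = 329.7·28.92^(-0.1332) = 329.7·0.63881 = 210.614.
At 7894 K (t = 78.94):
  R = 329.7·(78.94 − 60)^(-0.1332) = 329.7·18.94^(-0.1332) = 329.7·0.67585 = 222.829.
Gain = 222.829 / 210.614 = 1.0580 → 1.058.

1.058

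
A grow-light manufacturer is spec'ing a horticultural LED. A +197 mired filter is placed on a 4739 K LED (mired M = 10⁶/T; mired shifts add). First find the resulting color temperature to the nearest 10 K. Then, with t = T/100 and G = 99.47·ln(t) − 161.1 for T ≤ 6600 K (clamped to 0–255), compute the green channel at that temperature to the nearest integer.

M_in = 10⁶/4739 = 211.01; M_out = 211.01 + (+197) = 408.01.
T_out = 10⁶/408.01 = 2450.9 K → 2450 K; t = 24.5.
G = 99.47·ln 24.5 − 161.1 = 99.47·3.1987 − 161.1 = 157.072.
Rounded: 157.

157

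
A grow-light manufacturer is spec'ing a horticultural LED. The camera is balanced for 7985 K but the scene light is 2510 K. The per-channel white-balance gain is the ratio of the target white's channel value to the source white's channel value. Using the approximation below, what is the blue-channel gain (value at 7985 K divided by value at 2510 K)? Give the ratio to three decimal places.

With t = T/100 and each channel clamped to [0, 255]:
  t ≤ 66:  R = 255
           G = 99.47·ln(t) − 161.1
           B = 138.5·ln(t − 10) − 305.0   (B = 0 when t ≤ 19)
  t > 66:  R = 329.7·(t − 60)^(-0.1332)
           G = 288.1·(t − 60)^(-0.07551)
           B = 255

At 2510 K (t = 25.1):
  B = 138.5·ln(25.1 − 10) − 305.0 = 138.5·ln 15.1 − 305.0 = 138.5·2.7147 − 305.0 = 70.985.
At 7985 K (t = 79.85):
  B = 255 by definition for t > 66.
Gain = 255.000 / 70.985 = 3.5923 → 3.592.

3.592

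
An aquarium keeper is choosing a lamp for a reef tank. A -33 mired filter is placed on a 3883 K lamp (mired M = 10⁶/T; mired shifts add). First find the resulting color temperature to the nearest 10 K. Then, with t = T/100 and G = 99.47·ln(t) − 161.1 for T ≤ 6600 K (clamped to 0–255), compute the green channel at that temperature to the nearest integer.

M_in = 10⁶/3883 = 257.53; M_out = 257.53 + (-33) = 224.53.
T_out = 10⁶/224.53 = 4453.7 K → 4450 K; t = 44.5.
G = 99.47·ln 44.5 − 161.1 = 99.47·3.7955 − 161.1 = 216.437.
Rounded: 216.

216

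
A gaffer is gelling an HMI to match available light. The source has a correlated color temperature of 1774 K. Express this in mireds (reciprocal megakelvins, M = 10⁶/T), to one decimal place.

M = 10⁶ / 1774 = 563.698 → 563.7 mireds.

563.7 mireds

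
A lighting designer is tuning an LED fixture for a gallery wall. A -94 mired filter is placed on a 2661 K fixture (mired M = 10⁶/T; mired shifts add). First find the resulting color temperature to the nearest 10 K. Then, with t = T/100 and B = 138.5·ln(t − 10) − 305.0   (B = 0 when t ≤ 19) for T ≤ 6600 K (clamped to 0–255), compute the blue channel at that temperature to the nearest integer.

M_in = 10⁶/2661 = 375.80; M_out = 375.80 + (-94) = 281.80.
T_out = 10⁶/281.80 = 3548.6 K → 3550 K; t = 35.5.
B = 138.5·ln(35.5 − 10) − 305.0 = 138.5·ln 25.5 − 305.0 = 138.5·3.2387 − 305.0 = 143.557.
Rounded: 144.

144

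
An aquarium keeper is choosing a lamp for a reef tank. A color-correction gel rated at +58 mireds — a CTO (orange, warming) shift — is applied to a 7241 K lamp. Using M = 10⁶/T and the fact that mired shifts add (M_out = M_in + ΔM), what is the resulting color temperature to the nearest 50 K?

M_in = 10⁶/7241 = 138.10 mireds.
M_out = 138.10 + (+58) = 196.10 mireds.
T_out = 10⁶/196.10 = 5099.4 K → 5100 K.

5100 K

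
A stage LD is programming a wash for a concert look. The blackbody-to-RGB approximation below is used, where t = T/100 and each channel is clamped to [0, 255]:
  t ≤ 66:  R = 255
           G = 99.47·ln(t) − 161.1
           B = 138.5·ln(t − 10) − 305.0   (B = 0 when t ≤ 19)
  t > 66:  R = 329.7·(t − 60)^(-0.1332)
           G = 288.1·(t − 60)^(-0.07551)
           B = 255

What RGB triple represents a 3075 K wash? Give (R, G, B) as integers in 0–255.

(255, 180, 115)

t = 3075/100 = 30.75; the t ≤ 66 branch applies.
R = 255 by definition for t ≤ 66.
G = 99.47·ln 30.75 − 161.1 = 99.47·3.4259 − 161.1 = 179.673.
B = 138.5·ln(30.75 − 10) − 305.0 = 138.5·ln 20.75 − 305.0 = 138.5·3.0325 − 305.0 = 115.008.
Rounded: (255, 180, 115).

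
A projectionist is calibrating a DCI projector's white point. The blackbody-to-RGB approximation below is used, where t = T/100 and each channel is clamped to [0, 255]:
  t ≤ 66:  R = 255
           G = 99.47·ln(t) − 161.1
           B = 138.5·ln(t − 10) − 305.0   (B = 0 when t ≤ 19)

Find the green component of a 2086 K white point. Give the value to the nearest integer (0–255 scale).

141

t = 2086/100 = 20.86; the t ≤ 66 branch applies.
G = 99.47·ln 20.86 − 161.1 = 99.47·3.0378 − 161.1 = 141.073.
Rounded: 141.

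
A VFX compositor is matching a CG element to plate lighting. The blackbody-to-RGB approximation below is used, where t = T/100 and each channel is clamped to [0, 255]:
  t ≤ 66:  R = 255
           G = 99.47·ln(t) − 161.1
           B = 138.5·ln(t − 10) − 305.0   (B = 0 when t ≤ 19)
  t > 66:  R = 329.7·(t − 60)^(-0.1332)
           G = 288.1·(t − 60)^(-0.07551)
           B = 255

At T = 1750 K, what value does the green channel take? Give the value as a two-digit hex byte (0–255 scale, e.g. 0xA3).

t = 1750/100 = 17.5; the t ≤ 66 branch applies.
G = 99.47·ln 17.5 − 161.1 = 99.47·2.8622 − 161.1 = 123.603.
Rounded: 124; in hex, 0x7C.

0x7C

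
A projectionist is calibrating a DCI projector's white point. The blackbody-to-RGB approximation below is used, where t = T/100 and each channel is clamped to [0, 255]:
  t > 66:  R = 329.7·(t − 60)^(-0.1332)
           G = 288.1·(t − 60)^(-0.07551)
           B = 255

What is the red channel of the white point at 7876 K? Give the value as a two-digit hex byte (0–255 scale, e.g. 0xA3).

0xDF

t = 7876/100 = 78.76; the t > 66 branch applies.
R = 329.7·(78.76 − 60)^(-0.1332) = 329.7·18.76^(-0.1332) = 329.7·0.67671 = 223.113.
Rounded: 223; in hex, 0xDF.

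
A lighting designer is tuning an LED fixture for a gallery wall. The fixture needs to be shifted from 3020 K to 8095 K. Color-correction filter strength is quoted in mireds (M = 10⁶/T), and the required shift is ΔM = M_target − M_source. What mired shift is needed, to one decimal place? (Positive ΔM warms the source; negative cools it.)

-207.6 mireds

M_source = 10⁶/3020 = 331.126; M_target = 10⁶/8095 = 123.533.
ΔM = 123.533 − 331.126 = -207.593 → -207.6 mireds, a cooling shift.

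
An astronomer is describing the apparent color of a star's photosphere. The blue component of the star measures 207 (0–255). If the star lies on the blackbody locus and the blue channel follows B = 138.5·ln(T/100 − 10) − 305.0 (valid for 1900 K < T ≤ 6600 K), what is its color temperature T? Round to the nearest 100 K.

5000 K

ln(t − 10) = (207 + 305.0) / 138.5 = 3.6968.
t − 10 = e^3.6968 = 40.316, so t = 50.316.
T = 100·t = 5032 K → 5000 K to the nearest 100 K.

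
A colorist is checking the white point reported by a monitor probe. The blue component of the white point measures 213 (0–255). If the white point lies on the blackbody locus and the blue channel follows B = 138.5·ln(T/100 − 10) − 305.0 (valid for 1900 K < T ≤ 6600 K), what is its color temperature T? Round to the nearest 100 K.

5200 K

ln(t − 10) = (213 + 305.0) / 138.5 = 3.7401.
t − 10 = e^3.7401 = 42.101, so t = 52.101.
T = 100·t = 5210 K → 5200 K to the nearest 100 K.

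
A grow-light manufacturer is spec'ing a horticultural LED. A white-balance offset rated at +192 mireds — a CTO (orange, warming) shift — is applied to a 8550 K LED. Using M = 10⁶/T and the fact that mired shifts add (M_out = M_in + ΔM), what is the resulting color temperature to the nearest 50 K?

3250 K

M_in = 10⁶/8550 = 116.96 mireds.
M_out = 116.96 + (+192) = 308.96 mireds.
T_out = 10⁶/308.96 = 3236.7 K → 3250 K.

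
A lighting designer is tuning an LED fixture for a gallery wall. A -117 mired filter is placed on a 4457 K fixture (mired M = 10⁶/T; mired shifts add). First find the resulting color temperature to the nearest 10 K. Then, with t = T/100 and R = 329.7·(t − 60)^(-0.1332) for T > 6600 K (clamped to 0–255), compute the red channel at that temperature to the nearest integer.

M_in = 10⁶/4457 = 224.37; M_out = 224.37 + (-117) = 107.37.
T_out = 10⁶/107.37 = 9313.9 K → 9310 K; t = 93.1.
R = 329.7·(93.1 − 60)^(-0.1332) = 329.7·33.1^(-0.1332) = 329.7·0.62742 = 206.861.
Rounded: 207.

207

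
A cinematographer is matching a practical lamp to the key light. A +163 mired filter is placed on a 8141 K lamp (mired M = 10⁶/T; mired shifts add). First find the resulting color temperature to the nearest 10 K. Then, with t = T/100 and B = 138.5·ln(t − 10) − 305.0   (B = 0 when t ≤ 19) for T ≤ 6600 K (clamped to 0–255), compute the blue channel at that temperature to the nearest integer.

M_in = 10⁶/8141 = 122.84; M_out = 122.84 + (+163) = 285.84.
T_out = 10⁶/285.84 = 3498.5 K → 3500 K; t = 35.
B = 138.5·ln(35 − 10) − 305.0 = 138.5·ln 25 − 305.0 = 138.5·3.2189 − 305.0 = 140.814.
Rounded: 141.

141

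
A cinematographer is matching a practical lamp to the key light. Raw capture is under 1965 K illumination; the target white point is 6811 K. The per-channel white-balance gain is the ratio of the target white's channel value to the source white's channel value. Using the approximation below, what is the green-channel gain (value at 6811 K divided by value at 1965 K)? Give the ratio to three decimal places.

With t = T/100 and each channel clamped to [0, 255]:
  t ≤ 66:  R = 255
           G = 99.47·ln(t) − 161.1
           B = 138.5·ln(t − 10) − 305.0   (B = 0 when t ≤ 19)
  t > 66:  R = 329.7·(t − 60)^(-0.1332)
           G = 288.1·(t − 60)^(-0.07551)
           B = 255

At 1965 K (t = 19.65):
  G = 99.47·ln 19.65 − 161.1 = 99.47·2.9781 − 161.1 = 135.129.
At 6811 K (t = 68.11):
  G = 288.1·(68.11 − 60)^(-0.07551) = 288.1·8.11^(-0.07551) = 288.1·0.85381 = 245.982.
Gain = 245.982 / 135.129 = 1.8203 → 1.820.

1.820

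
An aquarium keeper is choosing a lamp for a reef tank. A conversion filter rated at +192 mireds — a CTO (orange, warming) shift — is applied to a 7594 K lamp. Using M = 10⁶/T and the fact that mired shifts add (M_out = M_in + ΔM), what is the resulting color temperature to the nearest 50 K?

M_in = 10⁶/7594 = 131.68 mireds.
M_out = 131.68 + (+192) = 323.68 mireds.
T_out = 10⁶/323.68 = 3089.4 K → 3100 K.

3100 K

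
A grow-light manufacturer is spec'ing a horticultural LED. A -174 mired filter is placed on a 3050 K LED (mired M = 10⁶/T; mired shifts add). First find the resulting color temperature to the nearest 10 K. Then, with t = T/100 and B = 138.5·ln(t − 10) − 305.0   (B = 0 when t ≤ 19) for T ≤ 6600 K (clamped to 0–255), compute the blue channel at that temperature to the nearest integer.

250

M_in = 10⁶/3050 = 327.87; M_out = 327.87 + (-174) = 153.87.
T_out = 10⁶/153.87 = 6499.0 K → 6500 K; t = 65.
B = 138.5·ln(65 − 10) − 305.0 = 138.5·ln 55 − 305.0 = 138.5·4.0073 − 305.0 = 250.016.
Rounded: 250.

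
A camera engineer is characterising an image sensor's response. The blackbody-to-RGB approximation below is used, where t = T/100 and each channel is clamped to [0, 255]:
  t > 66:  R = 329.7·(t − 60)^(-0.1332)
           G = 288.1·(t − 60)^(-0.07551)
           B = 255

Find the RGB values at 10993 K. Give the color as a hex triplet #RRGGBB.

t = 10993/100 = 109.93; the t > 66 branch applies.
R = 329.7·(109.93 − 60)^(-0.1332) = 329.7·49.93^(-0.1332) = 329.7·0.59399 = 195.838.
G = 288.1·(109.93 − 60)^(-0.07551) = 288.1·49.93^(-0.07551) = 288.1·0.74431 = 214.437.
B = 255 by definition for t > 66.
Rounded: (196, 214, 255).
In hex: #C4D6FF.

#C4D6FF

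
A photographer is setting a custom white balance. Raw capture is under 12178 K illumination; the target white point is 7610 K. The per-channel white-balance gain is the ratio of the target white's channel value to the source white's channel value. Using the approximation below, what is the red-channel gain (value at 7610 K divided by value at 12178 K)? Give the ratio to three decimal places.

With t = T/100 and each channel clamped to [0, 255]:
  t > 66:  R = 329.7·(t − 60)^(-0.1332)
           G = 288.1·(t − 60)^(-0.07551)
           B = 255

1.196

At 12178 K (t = 121.78):
  R = 329.7·(121.78 − 60)^(-0.1332) = 329.7·61.78^(-0.1332) = 329.7·0.57738 = 190.361.
At 7610 K (t = 76.1):
  R = 329.7·(76.1 − 60)^(-0.1332) = 329.7·16.1^(-0.1332) = 329.7·0.69064 = 227.704.
Gain = 227.704 / 190.361 = 1.1962 → 1.196.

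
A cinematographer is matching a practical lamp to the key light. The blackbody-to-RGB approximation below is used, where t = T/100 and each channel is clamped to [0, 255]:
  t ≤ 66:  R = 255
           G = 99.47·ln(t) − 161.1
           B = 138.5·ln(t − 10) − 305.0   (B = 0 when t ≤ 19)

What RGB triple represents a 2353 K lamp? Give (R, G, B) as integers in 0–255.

t = 2353/100 = 23.53; the t ≤ 66 branch applies.
R = 255 by definition for t ≤ 66.
G = 99.47·ln 23.53 − 161.1 = 99.47·3.1583 − 161.1 = 153.054.
B = 138.5·ln(23.53 − 10) − 305.0 = 138.5·ln 13.53 − 305.0 = 138.5·2.6049 − 305.0 = 55.780.
Rounded: (255, 153, 56).

(255, 153, 56)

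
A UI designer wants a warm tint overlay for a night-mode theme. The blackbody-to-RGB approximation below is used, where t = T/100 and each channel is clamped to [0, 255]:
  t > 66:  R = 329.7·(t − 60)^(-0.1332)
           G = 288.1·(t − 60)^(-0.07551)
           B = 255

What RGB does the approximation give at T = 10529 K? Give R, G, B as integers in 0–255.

R=198, G=216, B=255

t = 10529/100 = 105.29; the t > 66 branch applies.
R = 329.7·(105.29 − 60)^(-0.1332) = 329.7·45.29^(-0.1332) = 329.7·0.60176 = 198.399.
G = 288.1·(105.29 − 60)^(-0.07551) = 288.1·45.29^(-0.07551) = 288.1·0.74982 = 216.022.
B = 255 by definition for t > 66.
Rounded: (198, 216, 255).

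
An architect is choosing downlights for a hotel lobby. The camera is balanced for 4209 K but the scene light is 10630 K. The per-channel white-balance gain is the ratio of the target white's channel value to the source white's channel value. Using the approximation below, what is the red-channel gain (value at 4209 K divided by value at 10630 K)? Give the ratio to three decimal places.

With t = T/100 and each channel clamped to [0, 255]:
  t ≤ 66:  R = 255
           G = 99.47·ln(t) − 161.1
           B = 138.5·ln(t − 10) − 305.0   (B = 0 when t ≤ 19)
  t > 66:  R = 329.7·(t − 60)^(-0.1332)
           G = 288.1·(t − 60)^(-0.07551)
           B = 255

At 10630 K (t = 106.3):
  R = 329.7·(106.3 − 60)^(-0.1332) = 329.7·46.3^(-0.1332) = 329.7·0.59999 = 197.817.
At 4209 K (t = 42.09):
  R = 255 by definition for t ≤ 66.
Gain = 255.000 / 197.817 = 1.2891 → 1.289.

1.289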